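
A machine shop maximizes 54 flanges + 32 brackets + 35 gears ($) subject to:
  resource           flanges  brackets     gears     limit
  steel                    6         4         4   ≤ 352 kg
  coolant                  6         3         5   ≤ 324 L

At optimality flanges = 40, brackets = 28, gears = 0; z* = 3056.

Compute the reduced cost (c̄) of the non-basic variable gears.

-5

Check each constraint at x*: steel 352/352 (tight); coolant 324/324 (tight).
Dual feasibility on the basic columns requires 6·y_steel + 6·y_coolant = 54, 4·y_steel + 3·y_coolant = 32.
Solving: y_steel = 5, y_coolant = 4.
Reduced cost of gears: c₃ − yᵀa₃ = 35 − (5·4 + 4·5) = 35 − 40 = -5.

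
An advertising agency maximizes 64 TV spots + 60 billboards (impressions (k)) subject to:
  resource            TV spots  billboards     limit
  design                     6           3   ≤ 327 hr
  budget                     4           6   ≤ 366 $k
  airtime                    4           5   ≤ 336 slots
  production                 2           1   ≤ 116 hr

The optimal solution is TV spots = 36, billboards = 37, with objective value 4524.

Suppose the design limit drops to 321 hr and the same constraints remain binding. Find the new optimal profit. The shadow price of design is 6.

Δb = -6, so new z* = 4524 + (6)·(-6) = 4524 − 36 = 4488.

4488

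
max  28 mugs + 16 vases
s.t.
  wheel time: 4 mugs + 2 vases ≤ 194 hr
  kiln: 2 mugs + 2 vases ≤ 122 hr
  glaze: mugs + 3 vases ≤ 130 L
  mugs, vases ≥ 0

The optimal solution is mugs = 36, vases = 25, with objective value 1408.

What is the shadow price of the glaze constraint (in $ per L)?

0

Binding: wheel time and kiln. Non-binding: glaze (19 unused).
By complementary slackness, y = 0 for the non-binding constraint.
From A_Bᵀ y = c: 4·y_wheel time + 2·y_kiln = 28; 2·y_wheel time + 2·y_kiln = 16.
Solving: y_wheel time = 6, y_kiln = 2.
Shadow price of glaze = 0.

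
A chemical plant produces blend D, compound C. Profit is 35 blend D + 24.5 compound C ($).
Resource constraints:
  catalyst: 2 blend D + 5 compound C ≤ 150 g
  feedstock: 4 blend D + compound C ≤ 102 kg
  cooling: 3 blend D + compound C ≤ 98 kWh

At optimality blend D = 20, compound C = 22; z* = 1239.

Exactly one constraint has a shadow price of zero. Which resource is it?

catalyst: 150/150 (binding)
feedstock: 102/102 (binding)
cooling: 82/98 (slack 16)
By complementary slackness, a constraint with positive slack has shadow price 0 → cooling.

cooling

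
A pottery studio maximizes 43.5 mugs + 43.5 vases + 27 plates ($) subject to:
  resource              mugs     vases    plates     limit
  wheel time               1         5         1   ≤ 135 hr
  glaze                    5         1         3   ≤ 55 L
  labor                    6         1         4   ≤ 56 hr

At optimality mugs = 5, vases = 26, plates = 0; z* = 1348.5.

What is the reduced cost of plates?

-4.5

Binding: wheel time and labor. Non-binding: glaze (4 unused).
By complementary slackness, y = 0 for the non-binding constraint.
The binding rows give the dual system: 1·y_wheel time + 6·y_labor = 43.5 and 5·y_wheel time + 1·y_labor = 43.5.
Solving: y_wheel time = 7.5, y_labor = 6.
Reduced cost of plates: c₃ − yᵀa₃ = 27 − (7.5·1 + 6·4) = 27 − 31.5 = -4.5.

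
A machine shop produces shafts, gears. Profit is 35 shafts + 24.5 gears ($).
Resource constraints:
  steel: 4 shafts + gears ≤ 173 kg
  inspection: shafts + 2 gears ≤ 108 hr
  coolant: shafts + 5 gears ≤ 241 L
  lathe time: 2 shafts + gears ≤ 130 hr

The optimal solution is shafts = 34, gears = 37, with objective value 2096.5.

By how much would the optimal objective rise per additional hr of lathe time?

At the optimum: steel uses 173 of 173 (binding); inspection uses 108 of 108 (binding); coolant uses 219 of 241 (slack = 22); lathe time uses 105 of 130 (slack = 25).
By complementary slackness, y = 0 for the non-binding constraints.
The binding rows give the dual system: 4·y_steel + 1·y_inspection = 35 and 1·y_steel + 2·y_inspection = 24.5.
→ y_steel = 6.5 and y_inspection = 9.
Shadow price of lathe time = 0.

0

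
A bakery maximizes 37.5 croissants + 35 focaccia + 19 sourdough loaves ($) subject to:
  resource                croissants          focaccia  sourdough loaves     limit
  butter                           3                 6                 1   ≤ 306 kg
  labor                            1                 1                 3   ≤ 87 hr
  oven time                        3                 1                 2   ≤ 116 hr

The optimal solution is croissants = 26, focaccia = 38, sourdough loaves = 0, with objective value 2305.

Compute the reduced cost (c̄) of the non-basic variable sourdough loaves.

-1.5

Binding: butter and oven time. Non-binding: labor (23 unused).
Slack constraints have shadow price 0 (complementary slackness).
Dual feasibility on the basic columns requires 3·y_butter + 3·y_oven time = 37.5, 6·y_butter + 1·y_oven time = 35.
→ y_butter = 4.5 and y_oven time = 8.
Reduced cost of sourdough loaves: c₃ − yᵀa₃ = 19 − (4.5·1 + 8·2) = 19 − 20.5 = -1.5.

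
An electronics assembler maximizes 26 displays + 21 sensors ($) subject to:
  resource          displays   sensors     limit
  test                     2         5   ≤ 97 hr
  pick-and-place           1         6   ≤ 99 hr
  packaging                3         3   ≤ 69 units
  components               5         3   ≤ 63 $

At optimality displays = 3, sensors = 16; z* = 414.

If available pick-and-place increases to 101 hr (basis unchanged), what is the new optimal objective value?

Binding: pick-and-place and components. Non-binding: test (11 unused), packaging (12 unused).
Since test, packaging are not tight, their duals are 0.
The binding rows give the dual system: 1·y_pick-and-place + 5·y_components = 26 and 6·y_pick-and-place + 3·y_components = 21.
→ y_pick-and-place = 1 and y_components = 5.
Δz = y_pick-and-place·Δb = 1 × (2) = 2, so new z* = 414 + 2 = 416.

416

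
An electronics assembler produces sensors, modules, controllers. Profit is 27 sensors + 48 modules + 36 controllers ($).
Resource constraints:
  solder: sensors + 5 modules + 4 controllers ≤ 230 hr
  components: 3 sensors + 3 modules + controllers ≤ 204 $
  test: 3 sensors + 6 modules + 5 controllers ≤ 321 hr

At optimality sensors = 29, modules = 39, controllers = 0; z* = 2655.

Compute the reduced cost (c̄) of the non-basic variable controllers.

-1

Check each constraint at x*: solder 224/230 (slack 6); components 204/204 (tight); test 321/321 (tight).
Slack constraints have shadow price 0 (complementary slackness).
From A_Bᵀ y = c: 3·y_components + 3·y_test = 27; 3·y_components + 6·y_test = 48.
→ y_components = 2 and y_test = 7.
Reduced cost of controllers: c₃ − yᵀa₃ = 36 − (2·1 + 7·5) = 36 − 37 = -1.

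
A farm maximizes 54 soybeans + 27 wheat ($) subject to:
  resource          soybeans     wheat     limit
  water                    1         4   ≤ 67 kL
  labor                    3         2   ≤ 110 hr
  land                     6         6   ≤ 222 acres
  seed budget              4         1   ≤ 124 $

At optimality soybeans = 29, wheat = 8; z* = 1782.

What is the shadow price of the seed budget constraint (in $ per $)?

9

Check each constraint at x*: water 61/67 (slack 6); labor 103/110 (slack 7); land 222/222 (tight); seed budget 124/124 (tight).
Since water, labor are not tight, their duals are 0.
Dual feasibility on the basic columns requires 6·y_land + 4·y_seed budget = 54, 6·y_land + 1·y_seed budget = 27.
Solving: y_land = 3, y_seed budget = 9.
Shadow price of seed budget = 9.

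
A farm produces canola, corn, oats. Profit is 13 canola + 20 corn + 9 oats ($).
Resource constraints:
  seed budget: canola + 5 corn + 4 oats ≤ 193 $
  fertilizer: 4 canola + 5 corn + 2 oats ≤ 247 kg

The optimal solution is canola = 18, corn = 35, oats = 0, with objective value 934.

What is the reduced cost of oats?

-1

Both seed budget and fertilizer are binding at x*.
The binding rows give the dual system: 1·y_seed budget + 4·y_fertilizer = 13 and 5·y_seed budget + 5·y_fertilizer = 20.
Solving: y_seed budget = 1, y_fertilizer = 3.
Reduced cost of oats: c₃ − yᵀa₃ = 9 − (1·4 + 3·2) = 9 − 10 = -1.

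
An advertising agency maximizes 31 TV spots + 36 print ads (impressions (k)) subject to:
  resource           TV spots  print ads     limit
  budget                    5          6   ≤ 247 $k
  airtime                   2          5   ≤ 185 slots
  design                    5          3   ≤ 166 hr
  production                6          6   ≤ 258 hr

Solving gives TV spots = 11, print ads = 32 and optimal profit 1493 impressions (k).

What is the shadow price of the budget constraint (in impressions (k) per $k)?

At the optimum: budget uses 247 of 247 (binding); airtime uses 182 of 185 (slack = 3); design uses 151 of 166 (slack = 15); production uses 258 of 258 (binding).
Since airtime, design are not tight, their duals are 0.
Dual feasibility on the basic columns requires 5·y_budget + 6·y_production = 31, 6·y_budget + 6·y_production = 36.
This yields shadow prices y_budget = 5, y_production = 1.
Shadow price of budget = 5.

5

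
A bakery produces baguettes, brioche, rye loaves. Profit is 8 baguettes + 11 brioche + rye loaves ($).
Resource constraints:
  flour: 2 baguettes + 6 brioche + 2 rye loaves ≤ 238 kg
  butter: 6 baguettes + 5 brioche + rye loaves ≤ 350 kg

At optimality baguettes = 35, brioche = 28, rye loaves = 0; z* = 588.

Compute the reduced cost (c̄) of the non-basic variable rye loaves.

-2

Check each constraint at x*: flour 238/238 (tight); butter 350/350 (tight).
The binding rows give the dual system: 2·y_flour + 6·y_butter = 8 and 6·y_flour + 5·y_butter = 11.
This yields shadow prices y_flour = 1, y_butter = 1.
Reduced cost of rye loaves: c₃ − yᵀa₃ = 1 − (1·2 + 1·1) = 1 − 3 = -2.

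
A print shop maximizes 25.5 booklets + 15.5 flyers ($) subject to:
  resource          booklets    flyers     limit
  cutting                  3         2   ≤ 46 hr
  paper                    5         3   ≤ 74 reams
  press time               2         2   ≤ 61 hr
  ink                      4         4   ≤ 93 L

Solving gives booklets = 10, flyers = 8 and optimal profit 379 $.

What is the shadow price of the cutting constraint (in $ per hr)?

Check each constraint at x*: cutting 46/46 (tight); paper 74/74 (tight); press time 36/61 (slack 25); ink 72/93 (slack 21).
Slack constraints have shadow price 0 (complementary slackness).
From A_Bᵀ y = c: 3·y_cutting + 5·y_paper = 25.5; 2·y_cutting + 3·y_paper = 15.5.
Solving: y_cutting = 1, y_paper = 4.5.
Shadow price of cutting = 1.

1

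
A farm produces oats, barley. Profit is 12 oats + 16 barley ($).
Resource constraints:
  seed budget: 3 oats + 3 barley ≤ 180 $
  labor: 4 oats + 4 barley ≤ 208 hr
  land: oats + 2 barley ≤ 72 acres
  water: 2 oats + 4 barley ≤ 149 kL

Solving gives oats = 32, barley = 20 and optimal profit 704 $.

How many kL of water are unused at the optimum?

water used = 2·32 + 4·20 = 144; slack = 149 − 144 = 5.

5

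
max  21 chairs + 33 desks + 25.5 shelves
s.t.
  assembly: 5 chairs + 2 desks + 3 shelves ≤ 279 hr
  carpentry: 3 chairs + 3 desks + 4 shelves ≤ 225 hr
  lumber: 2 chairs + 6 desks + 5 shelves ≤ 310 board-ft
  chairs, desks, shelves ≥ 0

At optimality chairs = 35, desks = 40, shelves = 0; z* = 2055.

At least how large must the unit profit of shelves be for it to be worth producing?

35

Check each constraint at x*: assembly 255/279 (slack 24); carpentry 225/225 (tight); lumber 310/310 (tight).
By complementary slackness, y = 0 for the non-binding constraint.
From A_Bᵀ y = c: 3·y_carpentry + 2·y_lumber = 21; 3·y_carpentry + 6·y_lumber = 33.
→ y_carpentry = 5 and y_lumber = 3.
shelves enters the basis when its profit ≥ yᵀa₃ = 5·4 + 3·5 = 35.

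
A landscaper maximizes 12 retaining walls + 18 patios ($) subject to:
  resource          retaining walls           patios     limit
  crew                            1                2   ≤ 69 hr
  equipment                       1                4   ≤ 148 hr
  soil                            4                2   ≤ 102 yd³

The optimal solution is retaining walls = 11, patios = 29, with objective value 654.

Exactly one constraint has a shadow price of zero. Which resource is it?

equipment

crew: 69/69 (binding)
equipment: 127/148 (slack 21)
soil: 102/102 (binding)
By complementary slackness, a constraint with positive slack has shadow price 0 → equipment.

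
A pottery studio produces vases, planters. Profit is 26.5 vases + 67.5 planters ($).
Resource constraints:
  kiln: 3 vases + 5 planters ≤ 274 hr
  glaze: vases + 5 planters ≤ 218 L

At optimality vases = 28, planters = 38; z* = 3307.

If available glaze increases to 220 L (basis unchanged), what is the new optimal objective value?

At the optimum: kiln uses 274 of 274 (binding); glaze uses 218 of 218 (binding).
Dual feasibility on the basic columns requires 3·y_kiln + 1·y_glaze = 26.5, 5·y_kiln + 5·y_glaze = 67.5.
Solving: y_kiln = 6.5, y_glaze = 7.
Δz = y_glaze·Δb = 7 × (2) = 14, so new z* = 3307 + 14 = 3321.

3321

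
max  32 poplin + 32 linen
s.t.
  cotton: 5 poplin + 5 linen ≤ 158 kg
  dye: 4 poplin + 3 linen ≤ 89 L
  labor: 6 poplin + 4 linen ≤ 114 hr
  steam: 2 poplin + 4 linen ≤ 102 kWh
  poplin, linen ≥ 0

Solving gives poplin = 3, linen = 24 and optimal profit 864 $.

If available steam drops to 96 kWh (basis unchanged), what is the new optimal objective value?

Binding: labor and steam. Non-binding: cotton (23 unused), dye (5 unused).
Since cotton, dye are not tight, their duals are 0.
The binding rows give the dual system: 6·y_labor + 2·y_steam = 32 and 4·y_labor + 4·y_steam = 32.
→ y_labor = 4 and y_steam = 4.
Δz = y_steam·Δb = 4 × (-6) = -24, so new z* = 864 − 24 = 840.

840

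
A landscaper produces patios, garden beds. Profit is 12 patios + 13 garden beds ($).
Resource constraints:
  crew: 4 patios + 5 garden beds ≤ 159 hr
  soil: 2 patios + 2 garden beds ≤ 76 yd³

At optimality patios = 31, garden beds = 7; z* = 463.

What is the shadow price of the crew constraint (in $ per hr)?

1

At the optimum: crew uses 159 of 159 (binding); soil uses 76 of 76 (binding).
From A_Bᵀ y = c: 4·y_crew + 2·y_soil = 12; 5·y_crew + 2·y_soil = 13.
Solving: y_crew = 1, y_soil = 4.
Shadow price of crew = 1.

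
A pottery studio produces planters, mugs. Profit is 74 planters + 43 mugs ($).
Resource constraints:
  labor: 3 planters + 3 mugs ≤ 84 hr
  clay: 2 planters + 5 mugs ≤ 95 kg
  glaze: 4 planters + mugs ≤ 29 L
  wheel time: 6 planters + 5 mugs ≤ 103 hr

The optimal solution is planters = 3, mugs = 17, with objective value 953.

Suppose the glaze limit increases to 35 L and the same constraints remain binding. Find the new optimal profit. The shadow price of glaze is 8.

1001

Δb = 6, so new z* = 953 + (8)·(6) = 953 + 48 = 1001.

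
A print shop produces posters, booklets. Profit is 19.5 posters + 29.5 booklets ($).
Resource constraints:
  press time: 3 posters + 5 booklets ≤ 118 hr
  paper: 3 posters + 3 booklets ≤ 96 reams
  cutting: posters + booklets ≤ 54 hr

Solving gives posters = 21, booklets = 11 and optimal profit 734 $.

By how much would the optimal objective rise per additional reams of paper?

At the optimum: press time uses 118 of 118 (binding); paper uses 96 of 96 (binding); cutting uses 32 of 54 (slack = 22).
Slack constraints have shadow price 0 (complementary slackness).
Dual feasibility on the basic columns requires 3·y_press time + 3·y_paper = 19.5, 5·y_press time + 3·y_paper = 29.5.
Solving: y_press time = 5, y_paper = 1.5.
Shadow price of paper = 1.5.

1.5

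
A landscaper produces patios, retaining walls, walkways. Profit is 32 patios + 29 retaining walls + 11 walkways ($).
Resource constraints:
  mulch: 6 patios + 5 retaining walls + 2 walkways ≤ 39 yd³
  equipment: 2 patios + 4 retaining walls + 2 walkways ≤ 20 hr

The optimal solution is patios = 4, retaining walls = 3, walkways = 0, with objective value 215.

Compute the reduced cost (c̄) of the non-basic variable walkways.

-1

Check each constraint at x*: mulch 39/39 (tight); equipment 20/20 (tight).
The binding rows give the dual system: 6·y_mulch + 2·y_equipment = 32 and 5·y_mulch + 4·y_equipment = 29.
Solving: y_mulch = 5, y_equipment = 1.
Reduced cost of walkways: c₃ − yᵀa₃ = 11 − (5·2 + 1·2) = 11 − 12 = -1.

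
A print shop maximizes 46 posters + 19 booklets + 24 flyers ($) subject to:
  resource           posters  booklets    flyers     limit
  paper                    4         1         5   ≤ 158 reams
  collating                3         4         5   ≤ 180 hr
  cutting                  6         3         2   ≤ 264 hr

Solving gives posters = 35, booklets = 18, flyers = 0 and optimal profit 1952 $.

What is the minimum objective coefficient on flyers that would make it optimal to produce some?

30

Binding: paper and cutting. Non-binding: collating (3 unused).
By complementary slackness, y = 0 for the non-binding constraint.
Dual feasibility on the basic columns requires 4·y_paper + 6·y_cutting = 46, 1·y_paper + 3·y_cutting = 19.
This yields shadow prices y_paper = 4, y_cutting = 5.
flyers enters the basis when its profit ≥ yᵀa₃ = 4·5 + 5·2 = 30.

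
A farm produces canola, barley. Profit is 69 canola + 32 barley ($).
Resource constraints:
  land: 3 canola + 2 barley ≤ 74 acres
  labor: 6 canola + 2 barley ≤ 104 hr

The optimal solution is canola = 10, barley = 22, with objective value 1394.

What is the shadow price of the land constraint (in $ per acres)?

Both land and labor are binding at x*.
From A_Bᵀ y = c: 3·y_land + 6·y_labor = 69; 2·y_land + 2·y_labor = 32.
Solving: y_land = 9, y_labor = 7.
Shadow price of land = 9.

9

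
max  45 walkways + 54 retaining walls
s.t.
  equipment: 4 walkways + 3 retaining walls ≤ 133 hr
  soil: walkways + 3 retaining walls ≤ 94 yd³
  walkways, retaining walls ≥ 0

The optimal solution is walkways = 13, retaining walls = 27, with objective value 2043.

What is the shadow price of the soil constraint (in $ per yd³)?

Check each constraint at x*: equipment 133/133 (tight); soil 94/94 (tight).
Dual feasibility on the basic columns requires 4·y_equipment + 1·y_soil = 45, 3·y_equipment + 3·y_soil = 54.
→ y_equipment = 9 and y_soil = 9.
Shadow price of soil = 9.

9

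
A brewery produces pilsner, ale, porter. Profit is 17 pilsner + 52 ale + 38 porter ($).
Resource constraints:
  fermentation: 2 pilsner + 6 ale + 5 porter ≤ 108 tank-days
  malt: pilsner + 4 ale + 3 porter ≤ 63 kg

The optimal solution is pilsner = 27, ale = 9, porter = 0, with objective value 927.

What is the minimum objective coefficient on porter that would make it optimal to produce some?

Both fermentation and malt are binding at x*.
The binding rows give the dual system: 2·y_fermentation + 1·y_malt = 17 and 6·y_fermentation + 4·y_malt = 52.
This yields shadow prices y_fermentation = 8, y_malt = 1.
porter enters the basis when its profit ≥ yᵀa₃ = 8·5 + 1·3 = 43.

43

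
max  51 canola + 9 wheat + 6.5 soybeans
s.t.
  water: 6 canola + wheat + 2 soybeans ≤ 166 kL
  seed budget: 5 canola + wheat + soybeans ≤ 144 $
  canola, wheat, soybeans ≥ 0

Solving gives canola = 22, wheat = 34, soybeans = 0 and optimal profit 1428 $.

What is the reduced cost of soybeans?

At the optimum: water uses 166 of 166 (binding); seed budget uses 144 of 144 (binding).
The binding rows give the dual system: 6·y_water + 5·y_seed budget = 51 and 1·y_water + 1·y_seed budget = 9.
→ y_water = 6 and y_seed budget = 3.
Reduced cost of soybeans: c₃ − yᵀa₃ = 6.5 − (6·2 + 3·1) = 6.5 − 15 = -8.5.

-8.5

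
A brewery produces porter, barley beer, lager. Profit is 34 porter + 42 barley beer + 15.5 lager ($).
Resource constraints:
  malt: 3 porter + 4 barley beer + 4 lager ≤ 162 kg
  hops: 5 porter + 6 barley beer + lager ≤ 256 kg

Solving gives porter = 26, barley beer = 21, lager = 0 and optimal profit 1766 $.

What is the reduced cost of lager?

Check each constraint at x*: malt 162/162 (tight); hops 256/256 (tight).
Dual feasibility on the basic columns requires 3·y_malt + 5·y_hops = 34, 4·y_malt + 6·y_hops = 42.
This yields shadow prices y_malt = 3, y_hops = 5.
Reduced cost of lager: c₃ − yᵀa₃ = 15.5 − (3·4 + 5·1) = 15.5 − 17 = -1.5.

-1.5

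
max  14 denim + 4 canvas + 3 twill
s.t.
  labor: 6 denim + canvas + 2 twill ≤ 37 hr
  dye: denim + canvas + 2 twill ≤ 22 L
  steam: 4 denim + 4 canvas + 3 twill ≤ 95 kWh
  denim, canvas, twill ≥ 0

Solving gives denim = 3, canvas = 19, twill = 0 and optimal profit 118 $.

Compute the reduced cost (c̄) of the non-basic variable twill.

-5

Check each constraint at x*: labor 37/37 (tight); dye 22/22 (tight); steam 88/95 (slack 7).
Since steam is not tight, its dual is 0.
Dual feasibility on the basic columns requires 6·y_labor + 1·y_dye = 14, 1·y_labor + 1·y_dye = 4.
This yields shadow prices y_labor = 2, y_dye = 2.
Reduced cost of twill: c₃ − yᵀa₃ = 3 − (2·2 + 2·2) = 3 − 8 = -5.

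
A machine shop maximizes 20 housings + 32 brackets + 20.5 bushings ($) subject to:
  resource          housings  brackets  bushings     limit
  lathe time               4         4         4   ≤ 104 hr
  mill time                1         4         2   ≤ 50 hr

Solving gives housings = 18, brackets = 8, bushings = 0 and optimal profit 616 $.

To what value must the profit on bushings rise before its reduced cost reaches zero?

24

Both lathe time and mill time are binding at x*.
From A_Bᵀ y = c: 4·y_lathe time + 1·y_mill time = 20; 4·y_lathe time + 4·y_mill time = 32.
Solving: y_lathe time = 4, y_mill time = 4.
bushings enters the basis when its profit ≥ yᵀa₃ = 4·4 + 4·2 = 24.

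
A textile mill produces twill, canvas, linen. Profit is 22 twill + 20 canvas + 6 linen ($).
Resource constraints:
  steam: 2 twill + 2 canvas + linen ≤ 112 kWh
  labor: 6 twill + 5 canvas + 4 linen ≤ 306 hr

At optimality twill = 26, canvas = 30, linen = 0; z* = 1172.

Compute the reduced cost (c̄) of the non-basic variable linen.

At the optimum: steam uses 112 of 112 (binding); labor uses 306 of 306 (binding).
Dual feasibility on the basic columns requires 2·y_steam + 6·y_labor = 22, 2·y_steam + 5·y_labor = 20.
This yields shadow prices y_steam = 5, y_labor = 2.
Reduced cost of linen: c₃ − yᵀa₃ = 6 − (5·1 + 2·4) = 6 − 13 = -7.

-7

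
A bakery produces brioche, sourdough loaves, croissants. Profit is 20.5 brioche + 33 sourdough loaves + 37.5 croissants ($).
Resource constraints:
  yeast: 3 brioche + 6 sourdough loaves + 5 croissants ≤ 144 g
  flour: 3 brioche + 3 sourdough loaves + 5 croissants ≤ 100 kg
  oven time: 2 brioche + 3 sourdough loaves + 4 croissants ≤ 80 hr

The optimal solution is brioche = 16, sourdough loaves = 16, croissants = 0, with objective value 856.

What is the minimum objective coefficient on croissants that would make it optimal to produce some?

39.5

Binding: yeast and oven time. Non-binding: flour (4 unused).
Since flour is not tight, its dual is 0.
From A_Bᵀ y = c: 3·y_yeast + 2·y_oven time = 20.5; 6·y_yeast + 3·y_oven time = 33.
→ y_yeast = 1.5 and y_oven time = 8.
croissants enters the basis when its profit ≥ yᵀa₃ = 1.5·5 + 8·4 = 39.5.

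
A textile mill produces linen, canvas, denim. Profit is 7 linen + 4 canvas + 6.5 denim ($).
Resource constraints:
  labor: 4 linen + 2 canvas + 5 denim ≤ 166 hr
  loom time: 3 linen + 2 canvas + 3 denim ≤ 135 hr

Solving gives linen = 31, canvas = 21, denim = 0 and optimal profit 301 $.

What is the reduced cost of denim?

At the optimum: labor uses 166 of 166 (binding); loom time uses 135 of 135 (binding).
From A_Bᵀ y = c: 4·y_labor + 3·y_loom time = 7; 2·y_labor + 2·y_loom time = 4.
→ y_labor = 1 and y_loom time = 1.
Reduced cost of denim: c₃ − yᵀa₃ = 6.5 − (1·5 + 1·3) = 6.5 − 8 = -1.5.

-1.5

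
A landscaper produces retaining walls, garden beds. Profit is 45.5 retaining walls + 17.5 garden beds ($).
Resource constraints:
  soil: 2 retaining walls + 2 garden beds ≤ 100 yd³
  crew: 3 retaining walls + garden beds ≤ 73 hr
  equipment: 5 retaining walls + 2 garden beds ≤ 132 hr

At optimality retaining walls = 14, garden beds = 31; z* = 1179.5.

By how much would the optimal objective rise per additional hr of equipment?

Check each constraint at x*: soil 90/100 (slack 10); crew 73/73 (tight); equipment 132/132 (tight).
By complementary slackness, y = 0 for the non-binding constraint.
Dual feasibility on the basic columns requires 3·y_crew + 5·y_equipment = 45.5, 1·y_crew + 2·y_equipment = 17.5.
This yields shadow prices y_crew = 3.5, y_equipment = 7.
Shadow price of equipment = 7.

7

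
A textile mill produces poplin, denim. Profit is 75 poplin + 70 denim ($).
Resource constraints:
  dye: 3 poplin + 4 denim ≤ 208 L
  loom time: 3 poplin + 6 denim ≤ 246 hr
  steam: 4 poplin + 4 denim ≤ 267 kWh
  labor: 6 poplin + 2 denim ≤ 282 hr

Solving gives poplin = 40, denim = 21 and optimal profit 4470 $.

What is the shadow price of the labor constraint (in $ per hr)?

Check each constraint at x*: dye 204/208 (slack 4); loom time 246/246 (tight); steam 244/267 (slack 23); labor 282/282 (tight).
By complementary slackness, y = 0 for the non-binding constraints.
Dual feasibility on the basic columns requires 3·y_loom time + 6·y_labor = 75, 6·y_loom time + 2·y_labor = 70.
Solving: y_loom time = 9, y_labor = 8.
Shadow price of labor = 8.

8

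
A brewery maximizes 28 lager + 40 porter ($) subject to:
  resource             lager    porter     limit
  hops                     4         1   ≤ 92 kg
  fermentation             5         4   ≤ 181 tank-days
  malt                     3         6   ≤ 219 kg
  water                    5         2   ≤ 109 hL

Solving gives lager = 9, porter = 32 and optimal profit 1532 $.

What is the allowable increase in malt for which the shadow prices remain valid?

Binding constraints: malt, water. The basis is B = [[3,6],[5,2]] with det -24.
Per unit increase in malt, x* moves by d = (-0.0833, 0.2083).
The basis stays optimal until fermentation becomes binding; allowable increase = 19.2 kg.

19.2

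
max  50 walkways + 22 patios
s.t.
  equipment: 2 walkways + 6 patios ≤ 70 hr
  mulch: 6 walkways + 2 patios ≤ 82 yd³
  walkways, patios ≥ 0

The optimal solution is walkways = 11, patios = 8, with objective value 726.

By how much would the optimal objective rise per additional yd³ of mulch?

At the optimum: equipment uses 70 of 70 (binding); mulch uses 82 of 82 (binding).
The binding rows give the dual system: 2·y_equipment + 6·y_mulch = 50 and 6·y_equipment + 2·y_mulch = 22.
This yields shadow prices y_equipment = 1, y_mulch = 8.
Shadow price of mulch = 8.

8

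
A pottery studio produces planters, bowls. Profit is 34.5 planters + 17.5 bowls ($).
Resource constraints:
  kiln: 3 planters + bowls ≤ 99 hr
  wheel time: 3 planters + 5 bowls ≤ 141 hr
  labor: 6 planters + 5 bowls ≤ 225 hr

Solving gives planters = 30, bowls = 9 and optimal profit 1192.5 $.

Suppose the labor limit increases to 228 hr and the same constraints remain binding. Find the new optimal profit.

Binding: kiln and labor. Non-binding: wheel time (6 unused).
By complementary slackness, y = 0 for the non-binding constraint.
The binding rows give the dual system: 3·y_kiln + 6·y_labor = 34.5 and 1·y_kiln + 5·y_labor = 17.5.
Solving: y_kiln = 7.5, y_labor = 2.
Δz = y_labor·Δb = 2 × (3) = 6, so new z* = 1192.5 + 6 = 1198.5.

1198.5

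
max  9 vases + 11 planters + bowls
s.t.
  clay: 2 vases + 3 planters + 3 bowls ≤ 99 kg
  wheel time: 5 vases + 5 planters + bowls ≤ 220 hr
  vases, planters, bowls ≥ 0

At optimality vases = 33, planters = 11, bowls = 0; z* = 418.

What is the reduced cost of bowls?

Both clay and wheel time are binding at x*.
From A_Bᵀ y = c: 2·y_clay + 5·y_wheel time = 9; 3·y_clay + 5·y_wheel time = 11.
This yields shadow prices y_clay = 2, y_wheel time = 1.
Reduced cost of bowls: c₃ − yᵀa₃ = 1 − (2·3 + 1·1) = 1 − 7 = -6.

-6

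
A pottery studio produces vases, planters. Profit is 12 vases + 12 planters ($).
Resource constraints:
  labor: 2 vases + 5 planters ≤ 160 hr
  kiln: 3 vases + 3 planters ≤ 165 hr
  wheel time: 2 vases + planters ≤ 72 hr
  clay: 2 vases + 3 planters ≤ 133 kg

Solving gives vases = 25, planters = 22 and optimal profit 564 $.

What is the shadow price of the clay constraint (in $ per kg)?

Check each constraint at x*: labor 160/160 (tight); kiln 141/165 (slack 24); wheel time 72/72 (tight); clay 116/133 (slack 17).
Slack constraints have shadow price 0 (complementary slackness).
The binding rows give the dual system: 2·y_labor + 2·y_wheel time = 12 and 5·y_labor + 1·y_wheel time = 12.
This yields shadow prices y_labor = 1.5, y_wheel time = 4.5.
Shadow price of clay = 0.

0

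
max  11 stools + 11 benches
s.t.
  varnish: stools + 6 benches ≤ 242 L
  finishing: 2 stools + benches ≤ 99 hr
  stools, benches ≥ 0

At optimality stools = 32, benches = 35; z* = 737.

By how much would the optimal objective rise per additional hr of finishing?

Check each constraint at x*: varnish 242/242 (tight); finishing 99/99 (tight).
The binding rows give the dual system: 1·y_varnish + 2·y_finishing = 11 and 6·y_varnish + 1·y_finishing = 11.
Solving: y_varnish = 1, y_finishing = 5.
Shadow price of finishing = 5.

5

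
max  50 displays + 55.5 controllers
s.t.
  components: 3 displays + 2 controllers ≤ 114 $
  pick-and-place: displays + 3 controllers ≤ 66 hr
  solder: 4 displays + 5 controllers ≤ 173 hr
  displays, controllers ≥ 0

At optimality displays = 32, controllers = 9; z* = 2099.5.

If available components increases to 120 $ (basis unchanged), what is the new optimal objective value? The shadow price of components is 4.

2123.5

Δb = 6, so new z* = 2099.5 + (4)·(6) = 2099.5 + 24 = 2123.5.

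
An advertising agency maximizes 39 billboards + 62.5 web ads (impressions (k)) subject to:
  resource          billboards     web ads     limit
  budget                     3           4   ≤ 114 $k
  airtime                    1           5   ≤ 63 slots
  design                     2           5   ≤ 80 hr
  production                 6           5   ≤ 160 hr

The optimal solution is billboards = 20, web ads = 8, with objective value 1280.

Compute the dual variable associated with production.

3.5

Check each constraint at x*: budget 92/114 (slack 22); airtime 60/63 (slack 3); design 80/80 (tight); production 160/160 (tight).
Slack constraints have shadow price 0 (complementary slackness).
From A_Bᵀ y = c: 2·y_design + 6·y_production = 39; 5·y_design + 5·y_production = 62.5.
This yields shadow prices y_design = 9, y_production = 3.5.
Shadow price of production = 3.5.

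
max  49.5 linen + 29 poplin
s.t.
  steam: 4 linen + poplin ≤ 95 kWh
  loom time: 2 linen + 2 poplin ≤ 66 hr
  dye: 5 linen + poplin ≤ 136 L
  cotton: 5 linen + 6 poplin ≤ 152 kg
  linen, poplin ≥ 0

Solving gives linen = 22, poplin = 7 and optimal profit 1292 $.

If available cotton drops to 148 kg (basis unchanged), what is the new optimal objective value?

1278

Binding: steam and cotton. Non-binding: loom time (8 unused), dye (19 unused).
Slack constraints have shadow price 0 (complementary slackness).
Dual feasibility on the basic columns requires 4·y_steam + 5·y_cotton = 49.5, 1·y_steam + 6·y_cotton = 29.
Solving: y_steam = 8, y_cotton = 3.5.
Δz = y_cotton·Δb = 3.5 × (-4) = -14, so new z* = 1292 − 14 = 1278.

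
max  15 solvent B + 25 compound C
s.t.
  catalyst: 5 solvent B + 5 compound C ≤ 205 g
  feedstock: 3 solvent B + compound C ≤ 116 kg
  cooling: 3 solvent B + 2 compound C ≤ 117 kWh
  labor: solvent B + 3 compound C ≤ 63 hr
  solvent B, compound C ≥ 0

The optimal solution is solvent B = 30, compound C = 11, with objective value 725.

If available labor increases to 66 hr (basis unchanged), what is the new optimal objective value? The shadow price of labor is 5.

740

Δb = 3, so new z* = 725 + (5)·(3) = 725 + 15 = 740.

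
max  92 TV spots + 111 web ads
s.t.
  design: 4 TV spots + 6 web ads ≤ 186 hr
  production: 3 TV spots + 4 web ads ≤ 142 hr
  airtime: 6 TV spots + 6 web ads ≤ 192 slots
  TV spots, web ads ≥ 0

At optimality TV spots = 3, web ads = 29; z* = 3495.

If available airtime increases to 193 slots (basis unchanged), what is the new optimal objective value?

3504

Check each constraint at x*: design 186/186 (tight); production 125/142 (slack 17); airtime 192/192 (tight).
Slack constraints have shadow price 0 (complementary slackness).
Dual feasibility on the basic columns requires 4·y_design + 6·y_airtime = 92, 6·y_design + 6·y_airtime = 111.
Solving: y_design = 9.5, y_airtime = 9.
Δz = y_airtime·Δb = 9 × (1) = 9, so new z* = 3495 + 9 = 3504.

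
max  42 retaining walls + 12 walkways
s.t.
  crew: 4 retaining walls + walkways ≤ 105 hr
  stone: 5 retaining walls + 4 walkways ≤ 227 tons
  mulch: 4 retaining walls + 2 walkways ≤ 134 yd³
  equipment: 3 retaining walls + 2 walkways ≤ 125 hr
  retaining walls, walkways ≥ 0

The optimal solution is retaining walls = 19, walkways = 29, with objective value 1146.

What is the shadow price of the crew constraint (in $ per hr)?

9

Binding: crew and mulch. Non-binding: stone (16 unused), equipment (10 unused).
By complementary slackness, y = 0 for the non-binding constraints.
From A_Bᵀ y = c: 4·y_crew + 4·y_mulch = 42; 1·y_crew + 2·y_mulch = 12.
Solving: y_crew = 9, y_mulch = 1.5.
Shadow price of crew = 9.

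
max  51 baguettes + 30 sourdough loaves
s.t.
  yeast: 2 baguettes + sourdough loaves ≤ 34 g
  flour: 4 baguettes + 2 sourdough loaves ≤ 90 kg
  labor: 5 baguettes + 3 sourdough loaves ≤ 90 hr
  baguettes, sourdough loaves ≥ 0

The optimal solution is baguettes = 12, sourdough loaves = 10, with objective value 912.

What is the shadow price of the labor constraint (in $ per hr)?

Binding: yeast and labor. Non-binding: flour (22 unused).
By complementary slackness, y = 0 for the non-binding constraint.
From A_Bᵀ y = c: 2·y_yeast + 5·y_labor = 51; 1·y_yeast + 3·y_labor = 30.
This yields shadow prices y_yeast = 3, y_labor = 9.
Shadow price of labor = 9.

9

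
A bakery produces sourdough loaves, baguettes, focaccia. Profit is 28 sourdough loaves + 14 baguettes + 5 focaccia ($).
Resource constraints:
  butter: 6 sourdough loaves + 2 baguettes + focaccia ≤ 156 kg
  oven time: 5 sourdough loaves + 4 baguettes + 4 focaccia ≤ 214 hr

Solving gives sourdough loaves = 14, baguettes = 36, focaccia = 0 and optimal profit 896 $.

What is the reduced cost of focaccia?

-6

Both butter and oven time are binding at x*.
The binding rows give the dual system: 6·y_butter + 5·y_oven time = 28 and 2·y_butter + 4·y_oven time = 14.
This yields shadow prices y_butter = 3, y_oven time = 2.
Reduced cost of focaccia: c₃ − yᵀa₃ = 5 − (3·1 + 2·4) = 5 − 11 = -6.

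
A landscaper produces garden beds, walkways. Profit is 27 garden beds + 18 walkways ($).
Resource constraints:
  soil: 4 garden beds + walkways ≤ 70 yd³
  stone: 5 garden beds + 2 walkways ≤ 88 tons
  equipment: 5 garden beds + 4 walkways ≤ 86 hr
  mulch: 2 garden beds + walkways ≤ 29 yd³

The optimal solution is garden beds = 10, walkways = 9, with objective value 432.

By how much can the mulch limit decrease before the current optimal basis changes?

7.5

Binding constraints: equipment, mulch. The basis is B = [[5,4],[2,1]] with det -3.
Per unit decrease in mulch, x* moves by d = (-1.3333, 1.6667).
The basis stays optimal until garden beds reaches 0; allowable decrease = 7.5 yd³.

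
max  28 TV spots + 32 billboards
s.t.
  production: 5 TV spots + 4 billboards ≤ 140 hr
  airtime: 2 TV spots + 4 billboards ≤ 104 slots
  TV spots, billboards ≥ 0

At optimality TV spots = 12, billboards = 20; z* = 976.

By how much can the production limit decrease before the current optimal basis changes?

Binding constraints: production, airtime. The basis is B = [[5,4],[2,4]] with det 12.
Per unit decrease in production, x* moves by d = (-0.3333, 0.1667).
The basis stays optimal until TV spots reaches 0; allowable decrease = 36 hr.

36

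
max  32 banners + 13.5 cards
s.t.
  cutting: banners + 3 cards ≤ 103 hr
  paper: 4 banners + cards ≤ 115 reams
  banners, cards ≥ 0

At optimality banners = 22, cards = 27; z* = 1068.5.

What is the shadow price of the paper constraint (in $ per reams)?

Both cutting and paper are binding at x*.
The binding rows give the dual system: 1·y_cutting + 4·y_paper = 32 and 3·y_cutting + 1·y_paper = 13.5.
This yields shadow prices y_cutting = 2, y_paper = 7.5.
Shadow price of paper = 7.5.

7.5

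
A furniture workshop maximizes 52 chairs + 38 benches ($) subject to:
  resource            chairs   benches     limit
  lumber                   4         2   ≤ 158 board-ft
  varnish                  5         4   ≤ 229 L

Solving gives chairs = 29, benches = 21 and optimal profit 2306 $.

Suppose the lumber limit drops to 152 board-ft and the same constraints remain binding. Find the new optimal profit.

At the optimum: lumber uses 158 of 158 (binding); varnish uses 229 of 229 (binding).
From A_Bᵀ y = c: 4·y_lumber + 5·y_varnish = 52; 2·y_lumber + 4·y_varnish = 38.
Solving: y_lumber = 3, y_varnish = 8.
Δz = y_lumber·Δb = 3 × (-6) = -18, so new z* = 2306 − 18 = 2288.

2288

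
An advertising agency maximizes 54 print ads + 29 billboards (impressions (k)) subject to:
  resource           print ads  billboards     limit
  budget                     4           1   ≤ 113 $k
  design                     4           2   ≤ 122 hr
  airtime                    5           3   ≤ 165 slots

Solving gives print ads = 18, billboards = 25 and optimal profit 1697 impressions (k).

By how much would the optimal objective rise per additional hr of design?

At the optimum: budget uses 97 of 113 (slack = 16); design uses 122 of 122 (binding); airtime uses 165 of 165 (binding).
Since budget is not tight, its dual is 0.
Dual feasibility on the basic columns requires 4·y_design + 5·y_airtime = 54, 2·y_design + 3·y_airtime = 29.
This yields shadow prices y_design = 8.5, y_airtime = 4.
Shadow price of design = 8.5.

8.5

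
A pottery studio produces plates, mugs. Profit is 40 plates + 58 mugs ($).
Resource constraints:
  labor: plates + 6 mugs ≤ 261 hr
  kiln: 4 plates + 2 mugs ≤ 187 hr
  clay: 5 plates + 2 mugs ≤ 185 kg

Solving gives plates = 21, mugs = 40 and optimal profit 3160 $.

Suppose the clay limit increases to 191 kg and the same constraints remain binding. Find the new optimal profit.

3199

Binding: labor and clay. Non-binding: kiln (23 unused).
Slack constraints have shadow price 0 (complementary slackness).
The binding rows give the dual system: 1·y_labor + 5·y_clay = 40 and 6·y_labor + 2·y_clay = 58.
This yields shadow prices y_labor = 7.5, y_clay = 6.5.
Δz = y_clay·Δb = 6.5 × (6) = 39, so new z* = 3160 + 39 = 3199.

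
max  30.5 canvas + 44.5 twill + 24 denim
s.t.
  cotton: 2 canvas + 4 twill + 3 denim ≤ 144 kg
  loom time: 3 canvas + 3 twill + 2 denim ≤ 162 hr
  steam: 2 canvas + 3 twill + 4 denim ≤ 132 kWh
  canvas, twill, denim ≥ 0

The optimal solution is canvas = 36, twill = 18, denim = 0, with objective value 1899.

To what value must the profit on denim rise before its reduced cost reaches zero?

At the optimum: cotton uses 144 of 144 (binding); loom time uses 162 of 162 (binding); steam uses 126 of 132 (slack = 6).
Slack constraints have shadow price 0 (complementary slackness).
The binding rows give the dual system: 2·y_cotton + 3·y_loom time = 30.5 and 4·y_cotton + 3·y_loom time = 44.5.
Solving: y_cotton = 7, y_loom time = 5.5.
denim enters the basis when its profit ≥ yᵀa₃ = 7·3 + 5.5·2 = 32.

32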